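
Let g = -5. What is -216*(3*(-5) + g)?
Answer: 4320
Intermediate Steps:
-216*(3*(-5) + g) = -216*(3*(-5) - 5) = -216*(-15 - 5) = -216*(-20) = 4320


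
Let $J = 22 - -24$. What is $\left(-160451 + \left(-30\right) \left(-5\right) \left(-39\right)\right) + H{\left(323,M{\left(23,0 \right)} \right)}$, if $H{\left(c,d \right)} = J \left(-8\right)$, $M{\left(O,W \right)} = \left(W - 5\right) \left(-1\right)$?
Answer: $-166669$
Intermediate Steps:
$J = 46$ ($J = 22 + 24 = 46$)
$M{\left(O,W \right)} = 5 - W$ ($M{\left(O,W \right)} = \left(-5 + W\right) \left(-1\right) = 5 - W$)
$H{\left(c,d \right)} = -368$ ($H{\left(c,d \right)} = 46 \left(-8\right) = -368$)
$\left(-160451 + \left(-30\right) \left(-5\right) \left(-39\right)\right) + H{\left(323,M{\left(23,0 \right)} \right)} = \left(-160451 + \left(-30\right) \left(-5\right) \left(-39\right)\right) - 368 = \left(-160451 + 150 \left(-39\right)\right) - 368 = \left(-160451 - 5850\right) - 368 = -166301 - 368 = -166669$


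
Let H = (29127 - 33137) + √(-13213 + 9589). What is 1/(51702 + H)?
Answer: 11923/568632622 - I*√906/1137265244 ≈ 2.0968e-5 - 2.6467e-8*I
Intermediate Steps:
H = -4010 + 2*I*√906 (H = -4010 + √(-3624) = -4010 + 2*I*√906 ≈ -4010.0 + 60.2*I)
1/(51702 + H) = 1/(51702 + (-4010 + 2*I*√906)) = 1/(47692 + 2*I*√906)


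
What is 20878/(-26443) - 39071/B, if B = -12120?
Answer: 780113093/320489160 ≈ 2.4341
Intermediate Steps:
20878/(-26443) - 39071/B = 20878/(-26443) - 39071/(-12120) = 20878*(-1/26443) - 39071*(-1/12120) = -20878/26443 + 39071/12120 = 780113093/320489160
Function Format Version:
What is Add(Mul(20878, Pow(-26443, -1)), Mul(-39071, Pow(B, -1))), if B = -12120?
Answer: Rational(780113093, 320489160) ≈ 2.4341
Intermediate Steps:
Add(Mul(20878, Pow(-26443, -1)), Mul(-39071, Pow(B, -1))) = Add(Mul(20878, Pow(-26443, -1)), Mul(-39071, Pow(-12120, -1))) = Add(Mul(20878, Rational(-1, 26443)), Mul(-39071, Rational(-1, 12120))) = Add(Rational(-20878, 26443), Rational(39071, 12120)) = Rational(780113093, 320489160)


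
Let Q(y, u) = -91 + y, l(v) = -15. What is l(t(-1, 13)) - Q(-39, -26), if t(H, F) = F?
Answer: 115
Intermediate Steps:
l(t(-1, 13)) - Q(-39, -26) = -15 - (-91 - 39) = -15 - 1*(-130) = -15 + 130 = 115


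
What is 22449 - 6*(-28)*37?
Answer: 28665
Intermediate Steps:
22449 - 6*(-28)*37 = 22449 + 168*37 = 22449 + 6216 = 28665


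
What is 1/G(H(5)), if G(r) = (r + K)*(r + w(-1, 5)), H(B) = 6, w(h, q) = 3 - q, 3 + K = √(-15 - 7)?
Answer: -I/(-12*I + 4*√22) ≈ 0.024194 - 0.037826*I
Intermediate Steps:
K = -3 + I*√22 (K = -3 + √(-15 - 7) = -3 + √(-22) = -3 + I*√22 ≈ -3.0 + 4.6904*I)
G(r) = (-2 + r)*(-3 + r + I*√22) (G(r) = (r + (-3 + I*√22))*(r + (3 - 1*5)) = (-3 + r + I*√22)*(r + (3 - 5)) = (-3 + r + I*√22)*(r - 2) = (-3 + r + I*√22)*(-2 + r) = (-2 + r)*(-3 + r + I*√22))
1/G(H(5)) = 1/(6 + 6² - 5*6 - 2*I*√22 + I*6*√22) = 1/(6 + 36 - 30 - 2*I*√22 + 6*I*√22) = 1/(12 + 4*I*√22)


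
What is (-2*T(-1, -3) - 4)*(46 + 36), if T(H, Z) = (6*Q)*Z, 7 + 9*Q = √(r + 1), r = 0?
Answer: -2296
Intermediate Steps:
Q = -⅔ (Q = -7/9 + √(0 + 1)/9 = -7/9 + √1/9 = -7/9 + (⅑)*1 = -7/9 + ⅑ = -⅔ ≈ -0.66667)
T(H, Z) = -4*Z (T(H, Z) = (6*(-⅔))*Z = -4*Z)
(-2*T(-1, -3) - 4)*(46 + 36) = (-(-8)*(-3) - 4)*(46 + 36) = (-2*12 - 4)*82 = (-24 - 4)*82 = -28*82 = -2296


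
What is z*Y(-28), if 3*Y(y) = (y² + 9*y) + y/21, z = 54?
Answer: 9552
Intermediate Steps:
Y(y) = y²/3 + 190*y/63 (Y(y) = ((y² + 9*y) + y/21)/3 = (y² + 190*y/21)/3 = y²/3 + 190*y/63)
z*Y(-28) = 54*((1/63)*(-28)*(190 + 21*(-28))) = 54*((1/63)*(-28)*(190 - 588)) = 54*((1/63)*(-28)*(-398)) = 54*(1592/9) = 9552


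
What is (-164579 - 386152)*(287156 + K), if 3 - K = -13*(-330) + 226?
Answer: -155660262033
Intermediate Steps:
K = -4513 (K = 3 - (-13*(-330) + 226) = 3 - (4290 + 226) = 3 - 1*4516 = 3 - 4516 = -4513)
(-164579 - 386152)*(287156 + K) = (-164579 - 386152)*(287156 - 4513) = -550731*282643 = -155660262033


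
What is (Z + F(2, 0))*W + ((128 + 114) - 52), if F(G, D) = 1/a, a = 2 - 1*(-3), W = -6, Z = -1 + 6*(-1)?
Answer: 1154/5 ≈ 230.80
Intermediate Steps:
Z = -7 (Z = -1 - 6 = -7)
a = 5 (a = 2 + 3 = 5)
F(G, D) = 1/5
(Z + F(2, 0))*W + ((128 + 114) - 52) = (-7 + 1/5)*(-6) + ((128 + 114) - 52) = -34/5*(-6) + (242 - 52) = 204/5 + 190 = 1154/5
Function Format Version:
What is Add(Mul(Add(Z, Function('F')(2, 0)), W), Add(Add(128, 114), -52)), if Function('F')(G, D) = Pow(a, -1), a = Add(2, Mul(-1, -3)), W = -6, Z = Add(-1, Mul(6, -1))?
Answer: Rational(1154, 5) ≈ 230.80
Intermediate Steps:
Z = -7 (Z = Add(-1, -6) = -7)
a = 5 (a = Add(2, 3) = 5)
Function('F')(G, D) = Rational(1, 5) (Function('F')(G, D) = Pow(5, -1) = Rational(1, 5))
Add(Mul(Add(Z, Function('F')(2, 0)), W), Add(Add(128, 114), -52)) = Add(Mul(Add(-7, Rational(1, 5)), -6), Add(Add(128, 114), -52)) = Add(Mul(Rational(-34, 5), -6), Add(242, -52)) = Add(Rational(204, 5), 190) = Rational(1154, 5)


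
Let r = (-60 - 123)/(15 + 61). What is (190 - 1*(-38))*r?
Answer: -549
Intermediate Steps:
r = -183/76 ≈ -2.4079
(190 - 1*(-38))*r = (190 - 1*(-38))*(-183/76) = (190 + 38)*(-183/76) = 228*(-183/76) = -549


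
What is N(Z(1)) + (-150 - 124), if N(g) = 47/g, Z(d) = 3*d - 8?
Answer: -1417/5 ≈ -283.40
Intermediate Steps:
Z(d) = -8 + 3*d
N(Z(1)) + (-150 - 124) = 47/(-8 + 3*1) + (-150 - 124) = 47/(-8 + 3) - 274 = 47/(-5) - 274 = 47*(-1/5) - 274 = -47/5 - 274 = -1417/5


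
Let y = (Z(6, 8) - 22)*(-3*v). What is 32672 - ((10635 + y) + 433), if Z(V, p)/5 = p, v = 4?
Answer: 21820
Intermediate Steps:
Z(V, p) = 5*p
y = -216 (y = (5*8 - 22)*(-3*4) = (40 - 22)*(-12) = 18*(-12) = -216)
32672 - ((10635 + y) + 433) = 32672 - ((10635 - 216) + 433) = 32672 - (10419 + 433) = 32672 - 1*10852 = 32672 - 10852 = 21820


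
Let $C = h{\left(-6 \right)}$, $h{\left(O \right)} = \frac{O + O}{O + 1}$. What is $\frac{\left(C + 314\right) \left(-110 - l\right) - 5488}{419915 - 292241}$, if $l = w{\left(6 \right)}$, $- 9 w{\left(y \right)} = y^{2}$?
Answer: $- \frac{32522}{106395} \approx -0.30567$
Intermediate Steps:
$h{\left(O \right)} = \frac{2 O}{1 + O}$
$w{\left(y \right)} = - \frac{y^{2}}{9}$
$l = -4$ ($l = - \frac{6^{2}}{9} = \left(- \frac{1}{9}\right) 36 = -4$)
$C = \frac{12}{5}$ ($C = 2 \left(-6\right) \frac{1}{1 - 6} = 2 \left(-6\right) \frac{1}{-5} = 2 \left(-6\right) \left(- \frac{1}{5}\right) = \frac{12}{5} \approx 2.4$)
$\frac{\left(C + 314\right) \left(-110 - l\right) - 5488}{419915 - 292241} = \frac{\left(\frac{12}{5} + 314\right) \left(-110 - -4\right) - 5488}{419915 - 292241} = \frac{\frac{1582 \left(-110 + 4\right)}{5} - 5488}{127674} = \left(\frac{1582}{5} \left(-106\right) - 5488\right) \frac{1}{127674} = \left(- \frac{167692}{5} - 5488\right) \frac{1}{127674} = \left(- \frac{195132}{5}\right) \frac{1}{127674} = - \frac{32522}{106395}$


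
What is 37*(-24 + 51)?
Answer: 999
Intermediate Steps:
37*(-24 + 51) = 37*27 = 999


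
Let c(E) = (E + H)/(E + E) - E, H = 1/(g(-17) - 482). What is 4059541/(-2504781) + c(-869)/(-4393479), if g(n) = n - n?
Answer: -4980971666290061909/3072938515461200628 ≈ -1.6209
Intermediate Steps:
g(n) = 0
H = -1/482 (H = 1/(0 - 482) = 1/(-482) = -1/482 ≈ -0.0020747)
c(E) = -E + (-1/482 + E)/(2*E) (c(E) = (E - 1/482)/(E + E) - E = (-1/482 + E)/((2*E)) - E = (-1/482 + E)*(1/(2*E)) - E = (-1/482 + E)/(2*E) - E = -E + (-1/482 + E)/(2*E))
4059541/(-2504781) + c(-869)/(-4393479) = 4059541/(-2504781) + (½ - 1*(-869) - 1/964/(-869))/(-4393479) = 4059541*(-1/2504781) + (½ + 869 - 1/964*(-1/869))*(-1/4393479) = -4059541/2504781 + (½ + 869 + 1/837716)*(-1/4393479) = -4059541/2504781 + (728394063/837716)*(-1/4393479) = -4059541/2504781 - 242798021/1226829217988 = -4980971666290061909/3072938515461200628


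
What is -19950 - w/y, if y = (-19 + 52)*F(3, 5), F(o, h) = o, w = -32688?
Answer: -215818/11 ≈ -19620.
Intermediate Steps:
y = 99 (y = (-19 + 52)*3 = 33*3 = 99)
-19950 - w/y = -19950 - (-32688)/99 = -19950 - 1*(-3632/11) = -19950 + 3632/11 = -215818/11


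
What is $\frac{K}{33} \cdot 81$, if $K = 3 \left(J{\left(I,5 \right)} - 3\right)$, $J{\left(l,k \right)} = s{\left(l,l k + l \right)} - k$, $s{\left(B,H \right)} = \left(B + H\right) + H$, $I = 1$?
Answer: $\frac{405}{11} \approx 36.818$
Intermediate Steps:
$s{\left(B,H \right)} = B + 2 H$
$J{\left(l,k \right)} = - k + 3 l + 2 k l$ ($J{\left(l,k \right)} = \left(l + 2 \left(l k + l\right)\right) - k = \left(l + 2 \left(k l + l\right)\right) - k = \left(l + 2 \left(l + k l\right)\right) - k = \left(l + \left(2 l + 2 k l\right)\right) - k = \left(3 l + 2 k l\right) - k = - k + 3 l + 2 k l$)
$K = 15$ ($K = 3 \left(\left(1 - 5 + 2 \cdot 1 \left(1 + 5\right)\right) - 3\right) = 3 \left(\left(1 - 5 + 2 \cdot 1 \cdot 6\right) - 3\right) = 3 \left(\left(1 - 5 + 12\right) - 3\right) = 3 \left(8 - 3\right) = 3 \cdot 5 = 15$)
$\frac{K}{33} \cdot 81 = \frac{1}{33} \cdot 15 \cdot 81 = \frac{5}{11} \cdot 81 = \frac{405}{11}$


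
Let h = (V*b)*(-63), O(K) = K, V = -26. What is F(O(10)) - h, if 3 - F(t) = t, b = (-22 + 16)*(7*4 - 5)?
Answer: 226037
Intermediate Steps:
b = -138 (b = -6*(28 - 5) = -6*23 = -138)
F(t) = 3 - t
h = -226044 (h = -26*(-138)*(-63) = 3588*(-63) = -226044)
F(O(10)) - h = (3 - 1*10) - 1*(-226044) = (3 - 10) + 226044 = -7 + 226044 = 226037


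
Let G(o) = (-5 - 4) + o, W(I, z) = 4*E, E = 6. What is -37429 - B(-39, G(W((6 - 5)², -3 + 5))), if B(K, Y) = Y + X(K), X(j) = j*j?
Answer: -38965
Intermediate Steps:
X(j) = j²
W(I, z) = 24 (W(I, z) = 4*6 = 24)
G(o) = -9 + o
B(K, Y) = Y + K²
-37429 - B(-39, G(W((6 - 5)², -3 + 5))) = -37429 - ((-9 + 24) + (-39)²) = -37429 - (15 + 1521) = -37429 - 1*1536 = -37429 - 1536 = -38965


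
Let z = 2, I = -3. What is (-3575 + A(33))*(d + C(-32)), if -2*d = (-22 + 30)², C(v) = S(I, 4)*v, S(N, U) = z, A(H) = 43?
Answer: 339072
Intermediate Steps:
S(N, U) = 2
C(v) = 2*v
d = -32 (d = -(-22 + 30)²/2 = -½*8² = -½*64 = -32)
(-3575 + A(33))*(d + C(-32)) = (-3575 + 43)*(-32 + 2*(-32)) = -3532*(-32 - 64) = -3532*(-96) = 339072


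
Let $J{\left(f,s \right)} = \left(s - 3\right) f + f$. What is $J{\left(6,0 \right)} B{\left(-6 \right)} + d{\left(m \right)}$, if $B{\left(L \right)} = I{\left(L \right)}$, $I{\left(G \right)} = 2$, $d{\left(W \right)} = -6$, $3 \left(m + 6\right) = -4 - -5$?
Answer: $-30$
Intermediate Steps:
$J{\left(f,s \right)} = f + f \left(-3 + s\right)$ ($J{\left(f,s \right)} = \left(-3 + s\right) f + f = f \left(-3 + s\right) + f = f + f \left(-3 + s\right)$)
$m = - \frac{17}{3}$ ($m = -6 + \frac{-4 - -5}{3} = -6 + \frac{-4 + 5}{3} = -6 + \frac{1}{3} \cdot 1 = -6 + \frac{1}{3} = - \frac{17}{3} \approx -5.6667$)
$B{\left(L \right)} = 2$
$J{\left(6,0 \right)} B{\left(-6 \right)} + d{\left(m \right)} = 6 \left(-2 + 0\right) 2 - 6 = 6 \left(-2\right) 2 - 6 = \left(-12\right) 2 - 6 = -24 - 6 = -30$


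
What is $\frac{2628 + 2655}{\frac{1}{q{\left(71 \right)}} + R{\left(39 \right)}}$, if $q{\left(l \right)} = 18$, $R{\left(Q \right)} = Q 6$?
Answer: $\frac{95094}{4213} \approx 22.572$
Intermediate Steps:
$R{\left(Q \right)} = 6 Q$
$\frac{2628 + 2655}{\frac{1}{q{\left(71 \right)}} + R{\left(39 \right)}} = \frac{2628 + 2655}{\frac{1}{18} + 6 \cdot 39} = \frac{5283}{\frac{1}{18} + 234} = \frac{5283}{\frac{4213}{18}} = 5283 \cdot \frac{18}{4213} = \frac{95094}{4213}$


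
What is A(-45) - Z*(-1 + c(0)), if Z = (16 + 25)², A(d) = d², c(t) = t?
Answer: 3706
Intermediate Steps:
Z = 1681 (Z = 41² = 1681)
A(-45) - Z*(-1 + c(0)) = (-45)² - 1681*(-1 + 0) = 2025 - 1681*(-1) = 2025 - 1*(-1681) = 2025 + 1681 = 3706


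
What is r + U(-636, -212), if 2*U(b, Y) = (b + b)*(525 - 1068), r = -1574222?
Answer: -1228874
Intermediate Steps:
U(b, Y) = -543*b (U(b, Y) = ((b + b)*(525 - 1068))/2 = ((2*b)*(-543))/2 = (-1086*b)/2 = -543*b)
r + U(-636, -212) = -1574222 - 543*(-636) = -1574222 + 345348 = -1228874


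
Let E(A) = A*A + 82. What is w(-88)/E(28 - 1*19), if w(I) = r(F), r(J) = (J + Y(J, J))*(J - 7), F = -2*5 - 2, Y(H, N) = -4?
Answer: 304/163 ≈ 1.8650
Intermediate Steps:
F = -12 (F = -10 - 2 = -12)
E(A) = 82 + A² (E(A) = A² + 82 = 82 + A²)
r(J) = (-7 + J)*(-4 + J) (r(J) = (J - 4)*(J - 7) = (-4 + J)*(-7 + J) = (-7 + J)*(-4 + J))
w(I) = 304 (w(I) = 28 + (-12)² - 11*(-12) = 28 + 144 + 132 = 304)
w(-88)/E(28 - 1*19) = 304/(82 + (28 - 1*19)²) = 304/(82 + (28 - 19)²) = 304/(82 + 9²) = 304/(82 + 81) = 304/163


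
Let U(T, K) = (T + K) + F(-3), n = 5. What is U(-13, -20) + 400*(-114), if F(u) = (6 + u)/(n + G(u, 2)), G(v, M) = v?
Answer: -91263/2 ≈ -45632.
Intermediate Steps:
F(u) = (6 + u)/(5 + u)
U(T, K) = 3/2 + K + T (U(T, K) = (T + K) + (6 - 3)/(5 - 3) = (K + T) + 3/2 = 3/2 + K + T)
U(-13, -20) + 400*(-114) = (3/2 - 20 - 13) + 400*(-114) = -63/2 - 45600 = -91263/2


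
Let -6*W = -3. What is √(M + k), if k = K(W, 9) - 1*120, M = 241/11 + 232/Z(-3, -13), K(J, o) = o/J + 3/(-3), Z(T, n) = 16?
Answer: I*√32230/22 ≈ 8.1603*I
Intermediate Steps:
W = ½ (W = -⅙*(-3) = ½ ≈ 0.50000)
K(J, o) = -1 + o/J (K(J, o) = o/J + 3*(-⅓) = o/J - 1 = -1 + o/J)
M = 801/22 (M = 241/11 + 232/16 = 241*(1/11) + 232*(1/16) = 241/11 + 29/2 = 801/22 ≈ 36.409)
k = -103 (k = (9 - 1*½)/(½) - 1*120 = 2*(9 - ½) - 120 = 2*(17/2) - 120 = 17 - 120 = -103)
√(M + k) = √(801/22 - 103) = √(-1465/22) = I*√32230/22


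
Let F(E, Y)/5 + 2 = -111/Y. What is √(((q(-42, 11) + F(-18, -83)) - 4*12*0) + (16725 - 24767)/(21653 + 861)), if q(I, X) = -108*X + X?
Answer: I*√1030695101018655/934331 ≈ 34.361*I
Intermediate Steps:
F(E, Y) = -10 - 555/Y (F(E, Y) = -10 + 5*(-111/Y) = -10 - 555/Y)
q(I, X) = -107*X
√(((q(-42, 11) + F(-18, -83)) - 4*12*0) + (16725 - 24767)/(21653 + 861)) = √(((-107*11 + (-10 - 555/(-83))) - 4*12*0) + (16725 - 24767)/(21653 + 861)) = √(((-1177 + (-10 - 555*(-1/83))) - 48*0) - 8042/22514) = √(((-1177 + (-10 + 555/83)) + 0) - 8042*1/22514) = √(((-1177 - 275/83) + 0) - 4021/11257) = √((-97966/83 + 0) - 4021/11257) = √(-97966/83 - 4021/11257) = √(-1103137005/934331) = I*√1030695101018655/934331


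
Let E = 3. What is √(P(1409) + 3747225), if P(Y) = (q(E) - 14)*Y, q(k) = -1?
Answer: 3*√414010 ≈ 1930.3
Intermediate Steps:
P(Y) = -15*Y (P(Y) = (-1 - 14)*Y = -15*Y)
√(P(1409) + 3747225) = √(-15*1409 + 3747225) = √(-21135 + 3747225) = √3726090 = 3*√414010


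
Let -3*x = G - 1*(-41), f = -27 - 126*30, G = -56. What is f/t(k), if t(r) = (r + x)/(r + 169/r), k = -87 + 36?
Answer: -1757565/391 ≈ -4495.0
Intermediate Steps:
k = -51
f = -3807 (f = -27 - 3780 = -3807)
x = 5 (x = -(-56 - 1*(-41))/3 = -(-56 + 41)/3 = -1/3*(-15) = 5)
t(r) = (5 + r)/(r + 169/r) (t(r) = (r + 5)/(r + 169/r) = (5 + r)/(r + 169/r))
f/t(k) = -3807*(-(169 + (-51)**2)/(51*(5 - 51))) = -3807/((-51*(-46)/(169 + 2601))) = -3807/((-51*(-46)/2770)) = -3807/((-51*1/2770*(-46))) = -3807/1173/1385 = -3807*1385/1173 = -1757565/391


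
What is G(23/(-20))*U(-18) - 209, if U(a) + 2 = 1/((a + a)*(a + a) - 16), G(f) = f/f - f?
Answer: -5460437/25600 ≈ -213.30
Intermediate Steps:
G(f) = 1 - f
U(a) = -2 + 1/(-16 + 4*a**2) (U(a) = -2 + 1/((a + a)*(a + a) - 16) = -2 + 1/((2*a)*(2*a) - 16) = -2 + 1/(4*a**2 - 16) = -2 + 1/(-16 + 4*a**2))
G(23/(-20))*U(-18) - 209 = (1 - 23/(-20))*((33 - 8*(-18)**2)/(4*(-4 + (-18)**2))) - 209 = (1 - 23*(-1)/20)*((33 - 8*324)/(4*(-4 + 324))) - 209 = (1 - 1*(-23/20))*((1/4)*(33 - 2592)/320) - 209 = (1 + 23/20)*((1/4)*(1/320)*(-2559)) - 209 = (43/20)*(-2559/1280) - 209 = -110037/25600 - 209 = -5460437/25600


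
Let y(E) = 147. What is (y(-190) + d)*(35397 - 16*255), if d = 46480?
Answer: 1460217759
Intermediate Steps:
(y(-190) + d)*(35397 - 16*255) = (147 + 46480)*(35397 - 16*255) = 46627*(35397 - 4080) = 46627*31317 = 1460217759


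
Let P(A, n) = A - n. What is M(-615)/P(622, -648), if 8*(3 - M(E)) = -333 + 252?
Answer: 21/2032 ≈ 0.010335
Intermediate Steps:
M(E) = 105/8 (M(E) = 3 - (-333 + 252)/8 = 3 - ⅛*(-81) = 3 + 81/8 = 105/8)
M(-615)/P(622, -648) = 105/(8*(622 - 1*(-648))) = 105/(8*(622 + 648)) = (105/8)/1270 = (105/8)*(1/1270) = 21/2032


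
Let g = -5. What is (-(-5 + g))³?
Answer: 1000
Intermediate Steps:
(-(-5 + g))³ = (-(-5 - 5))³ = (-1*(-10))³ = 10³ = 1000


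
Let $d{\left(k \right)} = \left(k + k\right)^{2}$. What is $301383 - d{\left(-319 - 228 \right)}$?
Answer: $-895453$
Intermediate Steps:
$d{\left(k \right)} = 4 k^{2}$ ($d{\left(k \right)} = \left(2 k\right)^{2} = 4 k^{2}$)
$301383 - d{\left(-319 - 228 \right)} = 301383 - 4 \left(-319 - 228\right)^{2} = 301383 - 4 \left(-547\right)^{2} = 301383 - 4 \cdot 299209 = 301383 - 1196836 = -895453$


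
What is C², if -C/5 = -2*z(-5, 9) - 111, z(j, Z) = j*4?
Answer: 126025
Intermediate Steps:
z(j, Z) = 4*j
C = 355 (C = -5*(-8*(-5) - 111) = -5*(-2*(-20) - 111) = -5*(40 - 111) = -5*(-71) = 355)
C² = 355² = 126025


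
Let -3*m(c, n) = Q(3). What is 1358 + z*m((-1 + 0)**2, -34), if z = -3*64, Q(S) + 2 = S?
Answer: 1422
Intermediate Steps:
Q(S) = -2 + S
m(c, n) = -1/3 (m(c, n) = -(-2 + 3)/3 = -1/3*1 = -1/3)
z = -192
1358 + z*m((-1 + 0)**2, -34) = 1358 - 192*(-1/3) = 1358 + 64 = 1422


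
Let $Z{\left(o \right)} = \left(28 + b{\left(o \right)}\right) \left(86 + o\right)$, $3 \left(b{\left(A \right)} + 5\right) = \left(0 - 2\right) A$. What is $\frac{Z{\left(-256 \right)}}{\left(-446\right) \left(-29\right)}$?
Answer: $- \frac{49385}{19401} \approx -2.5455$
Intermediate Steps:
$b{\left(A \right)} = -5 - \frac{2 A}{3}$ ($b{\left(A \right)} = -5 + \frac{\left(0 - 2\right) A}{3} = -5 + \frac{\left(-2\right) A}{3} = -5 - \frac{2 A}{3}$)
$Z{\left(o \right)} = \left(23 - \frac{2 o}{3}\right) \left(86 + o\right)$ ($Z{\left(o \right)} = \left(28 - \left(5 + \frac{2 o}{3}\right)\right) \left(86 + o\right) = \left(23 - \frac{2 o}{3}\right) \left(86 + o\right)$)
$\frac{Z{\left(-256 \right)}}{\left(-446\right) \left(-29\right)} = \frac{1978 - - \frac{26368}{3} - \frac{2 \left(-256\right)^{2}}{3}}{\left(-446\right) \left(-29\right)} = \frac{1978 + \frac{26368}{3} - \frac{131072}{3}}{12934} = \left(1978 + \frac{26368}{3} - \frac{131072}{3}\right) \frac{1}{12934} = \left(- \frac{98770}{3}\right) \frac{1}{12934} = - \frac{49385}{19401}$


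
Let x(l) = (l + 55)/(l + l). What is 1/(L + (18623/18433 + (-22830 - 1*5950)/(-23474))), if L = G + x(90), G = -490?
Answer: -7788532356/3792688914175 ≈ -0.0020536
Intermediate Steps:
x(l) = (55 + l)/(2*l) (x(l) = (55 + l)/((2*l)) = (55 + l)*(1/(2*l)) = (55 + l)/(2*l))
L = -17611/36 (L = -490 + (1/2)*(55 + 90)/90 = -490 + (1/2)*(1/90)*145 = -490 + 29/36 = -17611/36 ≈ -489.19)
1/(L + (18623/18433 + (-22830 - 1*5950)/(-23474))) = 1/(-17611/36 + (18623/18433 + (-22830 - 1*5950)/(-23474))) = 1/(-17611/36 + (18623*(1/18433) + (-22830 - 5950)*(-1/23474))) = 1/(-17611/36 + (18623/18433 - 28780*(-1/23474))) = 1/(-17611/36 + (18623/18433 + 14390/11737)) = 1/(-17611/36 + 483829021/216348121) = 1/(-3792688914175/7788532356) = -7788532356/3792688914175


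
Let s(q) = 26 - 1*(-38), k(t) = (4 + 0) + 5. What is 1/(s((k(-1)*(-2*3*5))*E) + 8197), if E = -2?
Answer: 1/8261 ≈ 0.00012105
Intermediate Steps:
k(t) = 9 (k(t) = 4 + 5 = 9)
s(q) = 64 (s(q) = 26 + 38 = 64)
1/(s((k(-1)*(-2*3*5))*E) + 8197) = 1/(64 + 8197) = 1/8261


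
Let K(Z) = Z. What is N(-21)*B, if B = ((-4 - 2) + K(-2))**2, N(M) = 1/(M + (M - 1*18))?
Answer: -16/15 ≈ -1.0667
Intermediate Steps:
N(M) = 1/(-18 + 2*M) (N(M) = 1/(M + (M - 18)) = 1/(M + (-18 + M)) = 1/(-18 + 2*M))
B = 64 (B = ((-4 - 2) - 2)**2 = (-6 - 2)**2 = (-8)**2 = 64)
N(-21)*B = (1/(2*(-9 - 21)))*64 = ((1/2)/(-30))*64 = ((1/2)*(-1/30))*64 = -1/60*64 = -16/15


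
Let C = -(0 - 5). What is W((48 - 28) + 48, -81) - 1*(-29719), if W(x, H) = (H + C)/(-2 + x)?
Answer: 980689/33 ≈ 29718.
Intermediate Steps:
C = 5 (C = -1*(-5) = 5)
W(x, H) = (5 + H)/(-2 + x) (W(x, H) = (H + 5)/(-2 + x) = (5 + H)/(-2 + x))
W((48 - 28) + 48, -81) - 1*(-29719) = (5 - 81)/(-2 + ((48 - 28) + 48)) - 1*(-29719) = -76/(-2 + (20 + 48)) + 29719 = -76/(-2 + 68) + 29719 = -76/66 + 29719 = (1/66)*(-76) + 29719 = -38/33 + 29719 = 980689/33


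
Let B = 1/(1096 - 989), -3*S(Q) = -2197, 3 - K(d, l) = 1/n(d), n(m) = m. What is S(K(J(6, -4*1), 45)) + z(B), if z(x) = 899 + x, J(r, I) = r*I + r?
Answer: 523661/321 ≈ 1631.3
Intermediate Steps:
J(r, I) = r + I*r (J(r, I) = I*r + r = r + I*r)
K(d, l) = 3 - 1/d
S(Q) = 2197/3 (S(Q) = -1/3*(-2197) = 2197/3)
B = 1/107 ≈ 0.0093458
S(K(J(6, -4*1), 45)) + z(B) = 2197/3 + (899 + 1/107) = 2197/3 + 96194/107 = 523661/321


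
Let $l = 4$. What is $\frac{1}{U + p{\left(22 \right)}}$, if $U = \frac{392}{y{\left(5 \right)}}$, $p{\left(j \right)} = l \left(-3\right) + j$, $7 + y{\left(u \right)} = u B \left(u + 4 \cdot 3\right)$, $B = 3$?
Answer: $\frac{31}{359} \approx 0.086351$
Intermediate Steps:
$y{\left(u \right)} = -7 + 3 u \left(12 + u\right)$ ($y{\left(u \right)} = -7 + u 3 \left(u + 4 \cdot 3\right) = -7 + 3 u \left(u + 12\right) = -7 + 3 u \left(12 + u\right)$)
$p{\left(j \right)} = -12 + j$ ($p{\left(j \right)} = 4 \left(-3\right) + j = -12 + j$)
$U = \frac{49}{31}$ ($U = \frac{392}{-7 + 3 \cdot 5^{2} + 36 \cdot 5} = \frac{392}{-7 + 3 \cdot 25 + 180} = \frac{392}{-7 + 75 + 180} = \frac{392}{248} = 392 \cdot \frac{1}{248} = \frac{49}{31} \approx 1.5806$)
$\frac{1}{U + p{\left(22 \right)}} = \frac{1}{\frac{49}{31} + \left(-12 + 22\right)} = \frac{1}{\frac{49}{31} + 10} = \frac{1}{\frac{359}{31}} = \frac{31}{359}$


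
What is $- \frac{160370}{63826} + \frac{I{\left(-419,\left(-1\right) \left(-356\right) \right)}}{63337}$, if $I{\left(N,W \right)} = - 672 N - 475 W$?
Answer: $- \frac{212783723}{288753383} \approx -0.73691$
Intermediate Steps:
$- \frac{160370}{63826} + \frac{I{\left(-419,\left(-1\right) \left(-356\right) \right)}}{63337} = - \frac{160370}{63826} + \frac{\left(-672\right) \left(-419\right) - 475 \left(\left(-1\right) \left(-356\right)\right)}{63337} = \left(-160370\right) \frac{1}{63826} + \left(281568 - 169100\right) \frac{1}{63337} = - \frac{11455}{4559} + \left(281568 - 169100\right) \frac{1}{63337} = - \frac{11455}{4559} + 112468 \cdot \frac{1}{63337} = - \frac{11455}{4559} + \frac{112468}{63337} = - \frac{212783723}{288753383}$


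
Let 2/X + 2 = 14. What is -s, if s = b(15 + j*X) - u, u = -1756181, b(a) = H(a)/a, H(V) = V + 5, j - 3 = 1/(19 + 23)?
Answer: -6861404334/3907 ≈ -1.7562e+6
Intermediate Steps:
j = 127/42 (j = 3 + 1/(19 + 23) = 3 + 1/42 = 127/42 ≈ 3.0238)
X = 1/6 (X = 2/(-2 + 14) = 2/12 = 2*(1/12) = 1/6 ≈ 0.16667)
H(V) = 5 + V
b(a) = (5 + a)/a
s = 6861404334/3907 (s = (5 + (15 + (127/42)*(1/6)))/(15 + (127/42)*(1/6)) - 1*(-1756181) = (5 + (15 + 127/252))/(15 + 127/252) + 1756181 = (5 + 3907/252)/(3907/252) + 1756181 = (252/3907)*(5167/252) + 1756181 = 5167/3907 + 1756181 = 6861404334/3907 ≈ 1.7562e+6)
-s = -1*6861404334/3907 = -6861404334/3907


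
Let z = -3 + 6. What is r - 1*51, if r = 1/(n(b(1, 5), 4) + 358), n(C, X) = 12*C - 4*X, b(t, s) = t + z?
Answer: -19889/390 ≈ -50.997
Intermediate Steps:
z = 3
b(t, s) = 3 + t (b(t, s) = t + 3 = 3 + t)
n(C, X) = -4*X + 12*C
r = 1/390 (r = 1/((-4*4 + 12*(3 + 1)) + 358) = 1/((-16 + 12*4) + 358) = 1/((-16 + 48) + 358) = 1/(32 + 358) = 1/390 ≈ 0.0025641)
r - 1*51 = 1/390 - 1*51 = 1/390 - 51 = -19889/390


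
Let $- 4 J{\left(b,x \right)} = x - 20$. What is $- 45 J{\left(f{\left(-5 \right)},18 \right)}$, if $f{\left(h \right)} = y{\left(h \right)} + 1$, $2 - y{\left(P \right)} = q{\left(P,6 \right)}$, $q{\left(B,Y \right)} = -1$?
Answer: $- \frac{45}{2} \approx -22.5$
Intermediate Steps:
$y{\left(P \right)} = 3$ ($y{\left(P \right)} = 2 - -1 = 2 + 1 = 3$)
$f{\left(h \right)} = 4$ ($f{\left(h \right)} = 3 + 1 = 4$)
$J{\left(b,x \right)} = 5 - \frac{x}{4}$ ($J{\left(b,x \right)} = - \frac{x - 20}{4} = - \frac{-20 + x}{4} = 5 - \frac{x}{4}$)
$- 45 J{\left(f{\left(-5 \right)},18 \right)} = - 45 \left(5 - \frac{9}{2}\right) = \left(-45\right) \frac{1}{2} = - \frac{45}{2}$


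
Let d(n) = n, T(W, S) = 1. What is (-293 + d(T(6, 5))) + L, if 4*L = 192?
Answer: -244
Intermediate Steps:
L = 48 (L = (1/4)*192 = 48)
(-293 + d(T(6, 5))) + L = (-293 + 1) + 48 = -292 + 48 = -244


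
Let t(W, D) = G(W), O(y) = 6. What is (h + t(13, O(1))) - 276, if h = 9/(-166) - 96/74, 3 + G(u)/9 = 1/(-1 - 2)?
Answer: -1887753/6142 ≈ -307.35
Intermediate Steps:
G(u) = -30 (G(u) = -27 + 9/(-1 - 2) = -27 + 9/(-3) = -27 + 9*(-⅓) = -27 - 3 = -30)
t(W, D) = -30
h = -8301/6142 (h = 9*(-1/166) - 96*1/74 = -9/166 - 48/37 = -8301/6142 ≈ -1.3515)
(h + t(13, O(1))) - 276 = (-8301/6142 - 30) - 276 = -192561/6142 - 276 = -1887753/6142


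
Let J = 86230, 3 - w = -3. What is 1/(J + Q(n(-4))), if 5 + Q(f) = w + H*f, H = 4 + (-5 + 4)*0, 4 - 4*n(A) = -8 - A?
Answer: 1/86239 ≈ 1.1596e-5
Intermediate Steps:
n(A) = 3 + A/4 (n(A) = 1 - (-8 - A)/4 = 1 + (2 + A/4) = 3 + A/4)
w = 6 (w = 3 - 1*(-3) = 3 + 3 = 6)
H = 4 (H = 4 - 1*0 = 4 + 0 = 4)
Q(f) = 1 + 4*f (Q(f) = -5 + (6 + 4*f) = 1 + 4*f)
1/(J + Q(n(-4))) = 1/(86230 + (1 + 4*(3 + (1/4)*(-4)))) = 1/(86230 + (1 + 4*(3 - 1))) = 1/(86230 + (1 + 4*2)) = 1/(86230 + (1 + 8)) = 1/(86230 + 9) = 1/86239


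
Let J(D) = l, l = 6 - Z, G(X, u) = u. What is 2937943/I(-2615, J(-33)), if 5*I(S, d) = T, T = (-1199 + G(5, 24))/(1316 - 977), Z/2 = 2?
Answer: -995962677/235 ≈ -4.2381e+6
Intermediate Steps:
Z = 4 (Z = 2*2 = 4)
l = 2 (l = 6 - 1*4 = 6 - 4 = 2)
T = -1175/339 (T = (-1199 + 24)/(1316 - 977) = -1175/339 ≈ -3.4661)
J(D) = 2
I(S, d) = -235/339 (I(S, d) = (⅕)*(-1175/339) = -235/339)
2937943/I(-2615, J(-33)) = 2937943/(-235/339) = 2937943*(-339/235) = -995962677/235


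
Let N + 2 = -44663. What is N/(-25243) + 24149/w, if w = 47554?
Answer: 88180407/38722762 ≈ 2.2772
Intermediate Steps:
N = -44665 (N = -2 - 44663 = -44665)
N/(-25243) + 24149/w = -44665/(-25243) + 24149/47554 = -44665*(-1/25243) + 24149*(1/47554) = 44665/25243 + 779/1534 = 88180407/38722762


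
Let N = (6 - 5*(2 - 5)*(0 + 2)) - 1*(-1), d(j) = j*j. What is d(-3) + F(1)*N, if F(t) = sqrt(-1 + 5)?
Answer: 83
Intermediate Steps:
d(j) = j**2
F(t) = 2 (F(t) = sqrt(4) = 2)
N = 37 (N = (6 - (-15)*2) + 1 = (6 - 5*(-6)) + 1 = (6 + 30) + 1 = 36 + 1 = 37)
d(-3) + F(1)*N = (-3)**2 + 2*37 = 9 + 74 = 83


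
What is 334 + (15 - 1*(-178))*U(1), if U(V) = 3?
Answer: 913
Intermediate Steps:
334 + (15 - 1*(-178))*U(1) = 334 + (15 - 1*(-178))*3 = 334 + (15 + 178)*3 = 334 + 193*3 = 334 + 579 = 913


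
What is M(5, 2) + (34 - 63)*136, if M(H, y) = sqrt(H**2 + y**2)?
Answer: -3944 + sqrt(29) ≈ -3938.6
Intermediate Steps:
M(5, 2) + (34 - 63)*136 = sqrt(5**2 + 2**2) + (34 - 63)*136 = sqrt(25 + 4) - 29*136 = sqrt(29) - 3944 = -3944 + sqrt(29)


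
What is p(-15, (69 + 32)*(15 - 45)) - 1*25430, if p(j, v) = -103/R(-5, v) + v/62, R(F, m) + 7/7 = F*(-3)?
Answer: -11061023/434 ≈ -25486.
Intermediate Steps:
R(F, m) = -1 - 3*F (R(F, m) = -1 + F*(-3) = -1 - 3*F)
p(j, v) = -103/14 + v/62 (p(j, v) = -103/(-1 - 3*(-5)) + v/62 = -103/(-1 + 15) + v*(1/62) = -103/14 + v/62)
p(-15, (69 + 32)*(15 - 45)) - 1*25430 = (-103/14 + ((69 + 32)*(15 - 45))/62) - 1*25430 = (-103/14 + (101*(-30))/62) - 25430 = (-103/14 + (1/62)*(-3030)) - 25430 = (-103/14 - 1515/31) - 25430 = -24403/434 - 25430 = -11061023/434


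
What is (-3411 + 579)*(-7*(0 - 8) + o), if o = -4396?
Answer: 12290880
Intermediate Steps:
(-3411 + 579)*(-7*(0 - 8) + o) = (-3411 + 579)*(-7*(0 - 8) - 4396) = -2832*(-7*(-8) - 4396) = -2832*(56 - 4396) = -2832*(-4340) = 12290880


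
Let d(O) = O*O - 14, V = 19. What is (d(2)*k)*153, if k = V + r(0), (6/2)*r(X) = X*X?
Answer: -29070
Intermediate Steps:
r(X) = X**2/3 (r(X) = (X*X)/3 = X**2/3)
k = 19 (k = 19 + (1/3)*0**2 = 19 + (1/3)*0 = 19 + 0 = 19)
d(O) = -14 + O**2 (d(O) = O**2 - 14 = -14 + O**2)
(d(2)*k)*153 = ((-14 + 2**2)*19)*153 = ((-14 + 4)*19)*153 = -10*19*153 = -190*153 = -29070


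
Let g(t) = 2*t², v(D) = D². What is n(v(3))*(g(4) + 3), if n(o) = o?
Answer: 315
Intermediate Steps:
n(v(3))*(g(4) + 3) = 3²*(2*4² + 3) = 9*(2*16 + 3) = 9*(32 + 3) = 9*35 = 315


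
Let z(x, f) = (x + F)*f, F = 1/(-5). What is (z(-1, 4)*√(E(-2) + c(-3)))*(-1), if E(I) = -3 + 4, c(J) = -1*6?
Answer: 24*I*√5/5 ≈ 10.733*I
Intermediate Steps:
c(J) = -6
E(I) = 1
F = -⅕ ≈ -0.20000
z(x, f) = f*(-⅕ + x) (z(x, f) = (x - ⅕)*f = (-⅕ + x)*f = f*(-⅕ + x))
(z(-1, 4)*√(E(-2) + c(-3)))*(-1) = ((4*(-⅕ - 1))*√(1 - 6))*(-1) = ((4*(-6/5))*√(-5))*(-1) = -24*I*√5/5*(-1) = 24*I*√5/5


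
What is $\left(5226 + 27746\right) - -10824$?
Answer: $43796$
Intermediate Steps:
$\left(5226 + 27746\right) - -10824 = 32972 + 10824 = 43796$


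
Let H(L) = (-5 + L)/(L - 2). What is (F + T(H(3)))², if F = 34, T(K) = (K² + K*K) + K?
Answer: 1600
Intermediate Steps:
H(L) = (-5 + L)/(-2 + L)
T(K) = K + 2*K² (T(K) = (K² + K²) + K = 2*K² + K = K + 2*K²)
(F + T(H(3)))² = (34 + ((-5 + 3)/(-2 + 3))*(1 + 2*((-5 + 3)/(-2 + 3))))² = (34 + (-2/1)*(1 + 2*(-2/1)))² = (34 + (1*(-2))*(1 + 2*(1*(-2))))² = (34 - 2*(1 + 2*(-2)))² = (34 - 2*(1 - 4))² = (34 - 2*(-3))² = (34 + 6)² = 40² = 1600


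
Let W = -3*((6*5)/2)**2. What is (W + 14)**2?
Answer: 436921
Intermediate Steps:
W = -675 (W = -3*(30*(1/2))**2 = -3*15**2 = -3*225 = -675)
(W + 14)**2 = (-675 + 14)**2 = (-661)**2 = 436921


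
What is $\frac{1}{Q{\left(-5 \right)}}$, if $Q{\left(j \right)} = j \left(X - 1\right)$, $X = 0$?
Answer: $\frac{1}{5} \approx 0.2$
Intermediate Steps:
$Q{\left(j \right)} = - j$ ($Q{\left(j \right)} = j \left(0 - 1\right) = j \left(-1\right) = - j$)
$\frac{1}{Q{\left(-5 \right)}} = \frac{1}{\left(-1\right) \left(-5\right)} = \frac{1}{5}$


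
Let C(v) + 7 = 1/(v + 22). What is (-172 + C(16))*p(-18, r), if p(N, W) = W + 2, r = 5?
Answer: -47607/38 ≈ -1252.8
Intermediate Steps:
p(N, W) = 2 + W
C(v) = -7 + 1/(22 + v) (C(v) = -7 + 1/(v + 22) = -7 + 1/(22 + v))
(-172 + C(16))*p(-18, r) = (-172 + (-153 - 7*16)/(22 + 16))*(2 + 5) = (-172 + (-153 - 112)/38)*7 = (-172 + (1/38)*(-265))*7 = (-172 - 265/38)*7 = -6801/38*7 = -47607/38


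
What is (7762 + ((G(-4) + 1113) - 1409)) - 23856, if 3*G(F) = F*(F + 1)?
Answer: -16386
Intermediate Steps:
G(F) = F*(1 + F)/3 (G(F) = (F*(F + 1))/3 = (F*(1 + F))/3 = F*(1 + F)/3)
(7762 + ((G(-4) + 1113) - 1409)) - 23856 = (7762 + (((⅓)*(-4)*(1 - 4) + 1113) - 1409)) - 23856 = (7762 + (((⅓)*(-4)*(-3) + 1113) - 1409)) - 23856 = (7762 + ((4 + 1113) - 1409)) - 23856 = (7762 + (1117 - 1409)) - 23856 = (7762 - 292) - 23856 = 7470 - 23856 = -16386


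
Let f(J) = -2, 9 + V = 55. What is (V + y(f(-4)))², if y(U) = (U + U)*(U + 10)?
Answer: 196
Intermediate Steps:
V = 46 (V = -9 + 55 = 46)
y(U) = 2*U*(10 + U) (y(U) = (2*U)*(10 + U) = 2*U*(10 + U))
(V + y(f(-4)))² = (46 + 2*(-2)*(10 - 2))² = (46 + 2*(-2)*8)² = (46 - 32)² = 14² = 196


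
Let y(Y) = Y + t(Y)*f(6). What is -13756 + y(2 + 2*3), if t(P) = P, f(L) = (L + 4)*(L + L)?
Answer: -12788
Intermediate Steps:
f(L) = 2*L*(4 + L) (f(L) = (4 + L)*(2*L) = 2*L*(4 + L))
y(Y) = 121*Y (y(Y) = Y + Y*(2*6*(4 + 6)) = Y + Y*(2*6*10) = Y + Y*120 = Y + 120*Y = 121*Y)
-13756 + y(2 + 2*3) = -13756 + 121*(2 + 2*3) = -13756 + 121*(2 + 6) = -13756 + 121*8 = -13756 + 968 = -12788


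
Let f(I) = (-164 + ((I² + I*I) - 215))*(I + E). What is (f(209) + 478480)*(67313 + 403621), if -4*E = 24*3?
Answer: 8049313655622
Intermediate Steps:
E = -18 (E = -6*3 = -¼*72 = -18)
f(I) = (-379 + 2*I²)*(-18 + I) (f(I) = (-164 + ((I² + I*I) - 215))*(I - 18) = (-164 + ((I² + I²) - 215))*(-18 + I) = (-164 + (2*I² - 215))*(-18 + I) = (-164 + (-215 + 2*I²))*(-18 + I) = (-379 + 2*I²)*(-18 + I))
(f(209) + 478480)*(67313 + 403621) = ((6822 - 379*209 - 36*209² + 2*209³) + 478480)*(67313 + 403621) = ((6822 - 79211 - 36*43681 + 2*9129329) + 478480)*470934 = ((6822 - 79211 - 1572516 + 18258658) + 478480)*470934 = (16613753 + 478480)*470934 = 17092233*470934 = 8049313655622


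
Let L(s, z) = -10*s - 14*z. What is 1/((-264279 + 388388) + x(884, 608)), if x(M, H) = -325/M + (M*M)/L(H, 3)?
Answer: 208148/25806394103 ≈ 8.0657e-6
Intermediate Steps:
L(s, z) = -14*z - 10*s
x(M, H) = -325/M + M²/(-42 - 10*H) (x(M, H) = -325/M + (M*M)/(-14*3 - 10*H) = -325/M + M²/(-42 - 10*H))
1/((-264279 + 388388) + x(884, 608)) = 1/((-264279 + 388388) + (½)*(-13650 - 1*884³ - 3250*608)/(884*(21 + 5*608))) = 1/(124109 + (½)*(1/884)*(-13650 - 1*690807104 - 1976000)/(21 + 3040)) = 1/(124109 + (½)*(1/884)*(-13650 - 690807104 - 1976000)/3061) = 1/(124109 + (½)*(1/884)*(1/3061)*(-692796754)) = 1/(124109 - 26646029/208148) = 1/(25806394103/208148) = 208148/25806394103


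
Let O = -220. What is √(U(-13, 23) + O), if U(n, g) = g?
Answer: I*√197 ≈ 14.036*I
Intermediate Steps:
√(U(-13, 23) + O) = √(23 - 220) = √(-197) = I*√197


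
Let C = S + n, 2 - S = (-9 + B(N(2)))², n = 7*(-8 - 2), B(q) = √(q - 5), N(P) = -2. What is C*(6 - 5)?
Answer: -142 + 18*I*√7 ≈ -142.0 + 47.624*I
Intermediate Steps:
B(q) = √(-5 + q)
n = -70 (n = 7*(-10) = -70)
S = 2 - (-9 + I*√7)² (S = 2 - (-9 + √(-5 - 2))² = 2 - (-9 + √(-7))² = 2 - (-9 + I*√7)² ≈ -72.0 + 47.624*I)
C = -142 + 18*I*√7 (C = (-72 + 18*I*√7) - 70 = -142 + 18*I*√7 ≈ -142.0 + 47.624*I)
C*(6 - 5) = (-142 + 18*I*√7)*(6 - 5) = (-142 + 18*I*√7)*1 = -142 + 18*I*√7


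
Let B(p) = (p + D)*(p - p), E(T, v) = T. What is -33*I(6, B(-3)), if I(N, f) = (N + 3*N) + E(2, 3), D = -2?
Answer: -858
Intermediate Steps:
B(p) = 0 (B(p) = (p - 2)*(p - p) = (-2 + p)*0 = 0)
I(N, f) = 2 + 4*N (I(N, f) = (N + 3*N) + 2 = 4*N + 2 = 2 + 4*N)
-33*I(6, B(-3)) = -33*(2 + 4*6) = -33*(2 + 24) = -33*26 = -858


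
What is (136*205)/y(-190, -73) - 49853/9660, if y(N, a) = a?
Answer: -272960069/705180 ≈ -387.08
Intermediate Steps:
(136*205)/y(-190, -73) - 49853/9660 = (136*205)/(-73) - 49853/9660 = 27880*(-1/73) - 49853*1/9660 = -27880/73 - 49853/9660 = -272960069/705180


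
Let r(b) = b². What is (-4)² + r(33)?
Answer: 1105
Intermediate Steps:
(-4)² + r(33) = (-4)² + 33² = 16 + 1089 = 1105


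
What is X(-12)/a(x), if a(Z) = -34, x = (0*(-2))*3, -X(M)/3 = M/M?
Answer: 3/34 ≈ 0.088235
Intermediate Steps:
X(M) = -3 (X(M) = -3*M/M = -3*1 = -3)
x = 0 (x = 0*3 = 0)
X(-12)/a(x) = -3/(-34) = -3*(-1/34) = 3/34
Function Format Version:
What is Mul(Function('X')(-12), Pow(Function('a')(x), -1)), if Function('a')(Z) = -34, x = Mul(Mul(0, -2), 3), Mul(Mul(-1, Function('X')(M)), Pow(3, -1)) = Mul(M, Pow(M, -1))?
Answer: Rational(3, 34) ≈ 0.088235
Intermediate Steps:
Function('X')(M) = -3 (Function('X')(M) = Mul(-3, Mul(M, Pow(M, -1))) = Mul(-3, 1) = -3)
x = 0 (x = Mul(0, 3) = 0)
Mul(Function('X')(-12), Pow(Function('a')(x), -1)) = Mul(-3, Pow(-34, -1)) = Mul(-3, Rational(-1, 34)) = Rational(3, 34)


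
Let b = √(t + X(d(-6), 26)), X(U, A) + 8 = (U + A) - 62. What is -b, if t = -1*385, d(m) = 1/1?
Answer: -2*I*√107 ≈ -20.688*I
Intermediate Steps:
d(m) = 1
t = -385
X(U, A) = -70 + A + U (X(U, A) = -8 + ((U + A) - 62) = -8 + ((A + U) - 62) = -8 + (-62 + A + U) = -70 + A + U)
b = 2*I*√107 (b = √(-385 + (-70 + 26 + 1)) = √(-385 - 43) = √(-428) = 2*I*√107 ≈ 20.688*I)
-b = -2*I*√107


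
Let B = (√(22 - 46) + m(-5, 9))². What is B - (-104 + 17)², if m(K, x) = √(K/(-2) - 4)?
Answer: -15213/2 ≈ -7606.5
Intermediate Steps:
m(K, x) = √(-4 - K/2) (m(K, x) = √(K*(-½) - 4) = √(-K/2 - 4) = √(-4 - K/2))
B = -75/2 (B = (√(22 - 46) + √(-16 - 2*(-5))/2)² = (√(-24) + √(-16 + 10)/2)² = (2*I*√6 + √(-6)/2)² = (2*I*√6 + (I*√6)/2)² = (2*I*√6 + I*√6/2)² = (5*I*√6/2)² = -75/2 ≈ -37.500)
B - (-104 + 17)² = -75/2 - (-104 + 17)² = -75/2 - 1*(-87)² = -75/2 - 1*7569 = -75/2 - 7569 = -15213/2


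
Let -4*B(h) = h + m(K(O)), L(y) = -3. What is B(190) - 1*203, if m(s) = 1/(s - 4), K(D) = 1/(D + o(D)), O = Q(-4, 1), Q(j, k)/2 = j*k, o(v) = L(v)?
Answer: -45079/180 ≈ -250.44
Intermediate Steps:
o(v) = -3
Q(j, k) = 2*j*k (Q(j, k) = 2*(j*k) = 2*j*k)
O = -8 (O = 2*(-4)*1 = -8)
K(D) = 1/(-3 + D) (K(D) = 1/(D - 3) = 1/(-3 + D))
m(s) = 1/(-4 + s)
B(h) = 11/180 - h/4 (B(h) = -(h + 1/(-4 + 1/(-3 - 8)))/4 = -(h + 1/(-4 + 1/(-11)))/4 = -(h + 1/(-4 - 1/11))/4 = -(h + 1/(-45/11))/4 = -(h - 11/45)/4 = -(-11/45 + h)/4 = 11/180 - h/4)
B(190) - 1*203 = (11/180 - ¼*190) - 1*203 = (11/180 - 95/2) - 203 = -8539/180 - 203 = -45079/180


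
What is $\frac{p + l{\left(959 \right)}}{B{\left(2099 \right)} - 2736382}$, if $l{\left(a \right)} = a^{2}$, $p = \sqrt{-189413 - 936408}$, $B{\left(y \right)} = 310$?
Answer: $- \frac{919681}{2736072} - \frac{i \sqrt{1125821}}{2736072} \approx -0.33613 - 0.0003878 i$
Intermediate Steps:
$p = i \sqrt{1125821}$ ($p = \sqrt{-1125821} = i \sqrt{1125821} \approx 1061.0 i$)
$\frac{p + l{\left(959 \right)}}{B{\left(2099 \right)} - 2736382} = \frac{i \sqrt{1125821} + 959^{2}}{310 - 2736382} = \frac{i \sqrt{1125821} + 919681}{-2736072} = \left(919681 + i \sqrt{1125821}\right) \left(- \frac{1}{2736072}\right) = - \frac{919681}{2736072} - \frac{i \sqrt{1125821}}{2736072}$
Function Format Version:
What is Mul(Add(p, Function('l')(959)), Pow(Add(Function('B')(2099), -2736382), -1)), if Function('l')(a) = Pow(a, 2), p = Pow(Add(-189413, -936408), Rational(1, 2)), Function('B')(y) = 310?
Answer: Add(Rational(-919681, 2736072), Mul(Rational(-1, 2736072), I, Pow(1125821, Rational(1, 2)))) ≈ Add(-0.33613, Mul(-0.00038780, I))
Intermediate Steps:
p = Mul(I, Pow(1125821, Rational(1, 2))) (p = Pow(-1125821, Rational(1, 2)) = Mul(I, Pow(1125821, Rational(1, 2))) ≈ Mul(1061.0, I))
Mul(Add(p, Function('l')(959)), Pow(Add(Function('B')(2099), -2736382), -1)) = Mul(Add(Mul(I, Pow(1125821, Rational(1, 2))), Pow(959, 2)), Pow(Add(310, -2736382), -1)) = Mul(Add(Mul(I, Pow(1125821, Rational(1, 2))), 919681), Pow(-2736072, -1)) = Mul(Add(919681, Mul(I, Pow(1125821, Rational(1, 2)))), Rational(-1, 2736072)) = Add(Rational(-919681, 2736072), Mul(Rational(-1, 2736072), I, Pow(1125821, Rational(1, 2))))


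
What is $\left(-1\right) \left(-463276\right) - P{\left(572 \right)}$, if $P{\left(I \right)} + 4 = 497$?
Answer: $462783$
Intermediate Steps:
$P{\left(I \right)} = 493$ ($P{\left(I \right)} = -4 + 497 = 493$)
$\left(-1\right) \left(-463276\right) - P{\left(572 \right)} = \left(-1\right) \left(-463276\right) - 493 = 463276 - 493 = 462783$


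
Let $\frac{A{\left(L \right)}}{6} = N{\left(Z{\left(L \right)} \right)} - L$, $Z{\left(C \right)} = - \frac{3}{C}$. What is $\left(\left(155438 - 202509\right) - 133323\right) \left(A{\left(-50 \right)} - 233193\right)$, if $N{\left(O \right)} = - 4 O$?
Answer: $\frac{1050318990234}{25} \approx 4.2013 \cdot 10^{10}$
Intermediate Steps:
$A{\left(L \right)} = - 6 L + \frac{72}{L}$ ($A{\left(L \right)} = 6 \left(- 4 \left(- \frac{3}{L}\right) - L\right) = 6 \left(\frac{12}{L} - L\right) = 6 \left(- L + \frac{12}{L}\right) = - 6 L + \frac{72}{L}$)
$\left(\left(155438 - 202509\right) - 133323\right) \left(A{\left(-50 \right)} - 233193\right) = \left(\left(155438 - 202509\right) - 133323\right) \left(\left(\left(-6\right) \left(-50\right) + \frac{72}{-50}\right) - 233193\right) = \left(\left(155438 - 202509\right) - 133323\right) \left(\left(300 + 72 \left(- \frac{1}{50}\right)\right) - 233193\right) = \left(-47071 - 133323\right) \left(\left(300 - \frac{36}{25}\right) - 233193\right) = - 180394 \left(\frac{7464}{25} - 233193\right) = \left(-180394\right) \left(- \frac{5822361}{25}\right) = \frac{1050318990234}{25}$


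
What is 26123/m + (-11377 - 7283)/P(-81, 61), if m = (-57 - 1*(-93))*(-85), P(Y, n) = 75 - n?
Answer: -28732661/21420 ≈ -1341.4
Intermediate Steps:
m = -3060 (m = (-57 + 93)*(-85) = 36*(-85) = -3060)
26123/m + (-11377 - 7283)/P(-81, 61) = 26123/(-3060) + (-11377 - 7283)/(75 - 1*61) = 26123*(-1/3060) - 18660/(75 - 61) = -26123/3060 - 18660/14 = -26123/3060 - 18660*1/14 = -26123/3060 - 9330/7 = -28732661/21420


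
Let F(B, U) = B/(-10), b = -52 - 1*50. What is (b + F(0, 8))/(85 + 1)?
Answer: -51/43 ≈ -1.1860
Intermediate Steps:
b = -102 (b = -52 - 50 = -102)
F(B, U) = -B/10 (F(B, U) = B*(-⅒) = -B/10)
(b + F(0, 8))/(85 + 1) = (-102 - ⅒*0)/(85 + 1) = (-102 + 0)/86 = (1/86)*(-102) = -51/43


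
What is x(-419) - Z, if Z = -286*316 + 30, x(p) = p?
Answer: 89927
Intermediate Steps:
Z = -90346 (Z = -90376 + 30 = -90346)
x(-419) - Z = -419 - 1*(-90346) = -419 + 90346 = 89927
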